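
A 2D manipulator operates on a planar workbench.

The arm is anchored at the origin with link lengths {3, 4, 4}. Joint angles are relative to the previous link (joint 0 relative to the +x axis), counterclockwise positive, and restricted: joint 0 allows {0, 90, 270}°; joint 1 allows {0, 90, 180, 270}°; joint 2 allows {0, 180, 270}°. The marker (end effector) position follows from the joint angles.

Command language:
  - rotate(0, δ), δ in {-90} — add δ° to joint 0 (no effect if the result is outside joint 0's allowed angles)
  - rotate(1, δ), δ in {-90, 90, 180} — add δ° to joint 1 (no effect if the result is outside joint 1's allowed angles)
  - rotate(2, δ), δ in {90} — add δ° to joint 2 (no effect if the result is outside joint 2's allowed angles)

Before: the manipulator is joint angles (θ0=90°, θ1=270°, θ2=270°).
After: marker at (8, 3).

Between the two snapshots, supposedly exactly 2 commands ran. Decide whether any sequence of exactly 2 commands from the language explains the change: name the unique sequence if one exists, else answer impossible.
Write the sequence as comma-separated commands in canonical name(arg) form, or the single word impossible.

rotate(2, 90), rotate(2, 90)

begin: joint angles (θ0=90°, θ1=270°, θ2=270°)
t=1 rotate(2, 90) ⇒ joint angles (θ0=90°, θ1=270°, θ2=0°)
t=2 rotate(2, 90) ⇒ joint angles (θ0=90°, θ1=270°, θ2=0°)
no rival 2-sequence matches.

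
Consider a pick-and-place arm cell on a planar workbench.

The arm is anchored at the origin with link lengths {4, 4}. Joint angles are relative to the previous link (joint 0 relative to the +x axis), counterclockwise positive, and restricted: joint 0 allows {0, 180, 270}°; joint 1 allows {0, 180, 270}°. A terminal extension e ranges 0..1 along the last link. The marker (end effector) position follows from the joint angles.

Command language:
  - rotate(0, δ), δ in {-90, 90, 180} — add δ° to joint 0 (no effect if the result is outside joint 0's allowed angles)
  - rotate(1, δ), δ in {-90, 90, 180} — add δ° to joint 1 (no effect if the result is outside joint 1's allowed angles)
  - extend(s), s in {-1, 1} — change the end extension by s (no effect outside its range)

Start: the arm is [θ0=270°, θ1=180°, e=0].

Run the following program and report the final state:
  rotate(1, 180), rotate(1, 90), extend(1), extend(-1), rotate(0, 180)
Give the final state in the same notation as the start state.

t0: [θ0=270°, θ1=180°, e=0]
t=1 rotate(1, 180) ⇒ [θ0=270°, θ1=0°, e=0]
t=2 rotate(1, 90) ⇒ [θ0=270°, θ1=0°, e=0]
t=3 extend(1) ⇒ [θ0=270°, θ1=0°, e=1]
t=4 extend(-1) ⇒ [θ0=270°, θ1=0°, e=0]
t=5 rotate(0, 180) ⇒ [θ0=270°, θ1=0°, e=0]

[θ0=270°, θ1=0°, e=0]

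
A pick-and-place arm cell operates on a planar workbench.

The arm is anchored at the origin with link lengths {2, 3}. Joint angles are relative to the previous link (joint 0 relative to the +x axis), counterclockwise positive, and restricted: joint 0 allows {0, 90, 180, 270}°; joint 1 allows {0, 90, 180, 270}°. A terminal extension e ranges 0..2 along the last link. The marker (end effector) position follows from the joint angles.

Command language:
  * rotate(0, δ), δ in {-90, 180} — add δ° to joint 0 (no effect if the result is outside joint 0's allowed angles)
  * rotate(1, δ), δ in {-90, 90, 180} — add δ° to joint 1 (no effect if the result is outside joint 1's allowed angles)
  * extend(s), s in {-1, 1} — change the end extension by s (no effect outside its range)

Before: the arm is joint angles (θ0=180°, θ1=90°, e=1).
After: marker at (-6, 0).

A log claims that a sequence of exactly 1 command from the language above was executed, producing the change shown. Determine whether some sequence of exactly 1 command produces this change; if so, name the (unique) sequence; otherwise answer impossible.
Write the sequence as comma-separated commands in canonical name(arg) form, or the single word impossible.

from: joint angles (θ0=180°, θ1=90°, e=1)
t=1 rotate(1, -90) ⇒ joint angles (θ0=180°, θ1=0°, e=1)
all 7 alternatives checked — unique.

rotate(1, -90)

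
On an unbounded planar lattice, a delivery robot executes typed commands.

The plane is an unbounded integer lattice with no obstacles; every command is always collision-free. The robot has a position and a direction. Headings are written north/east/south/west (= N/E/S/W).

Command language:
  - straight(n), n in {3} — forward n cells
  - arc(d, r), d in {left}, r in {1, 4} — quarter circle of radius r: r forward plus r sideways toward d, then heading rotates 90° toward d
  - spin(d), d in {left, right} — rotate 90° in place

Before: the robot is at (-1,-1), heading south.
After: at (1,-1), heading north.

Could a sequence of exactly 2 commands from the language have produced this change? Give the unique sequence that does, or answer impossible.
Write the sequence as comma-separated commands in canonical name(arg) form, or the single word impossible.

key: position moved to (1,-1) AND the heading swung to N — translation plus rotation needed
start: at (-1,-1), heading south
[1] after arc(left, 1): at (0,-2), heading east
[2] after arc(left, 1): at (1,-1), heading north
no rival 2-sequence matches.

arc(left, 1), arc(left, 1)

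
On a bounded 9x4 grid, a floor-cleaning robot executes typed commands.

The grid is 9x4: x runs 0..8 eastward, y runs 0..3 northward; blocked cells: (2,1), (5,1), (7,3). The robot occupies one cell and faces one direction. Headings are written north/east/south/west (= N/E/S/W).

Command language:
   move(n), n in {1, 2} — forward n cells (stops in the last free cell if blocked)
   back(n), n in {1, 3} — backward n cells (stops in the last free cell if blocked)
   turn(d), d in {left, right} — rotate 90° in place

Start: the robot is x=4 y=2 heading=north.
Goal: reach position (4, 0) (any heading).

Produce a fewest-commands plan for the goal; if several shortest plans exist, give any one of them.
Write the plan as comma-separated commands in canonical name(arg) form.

from: x=4 y=2 heading=north
1. back(3) → x=4 y=0 heading=north
shorter routes all fall short; 1 is best.

back(3)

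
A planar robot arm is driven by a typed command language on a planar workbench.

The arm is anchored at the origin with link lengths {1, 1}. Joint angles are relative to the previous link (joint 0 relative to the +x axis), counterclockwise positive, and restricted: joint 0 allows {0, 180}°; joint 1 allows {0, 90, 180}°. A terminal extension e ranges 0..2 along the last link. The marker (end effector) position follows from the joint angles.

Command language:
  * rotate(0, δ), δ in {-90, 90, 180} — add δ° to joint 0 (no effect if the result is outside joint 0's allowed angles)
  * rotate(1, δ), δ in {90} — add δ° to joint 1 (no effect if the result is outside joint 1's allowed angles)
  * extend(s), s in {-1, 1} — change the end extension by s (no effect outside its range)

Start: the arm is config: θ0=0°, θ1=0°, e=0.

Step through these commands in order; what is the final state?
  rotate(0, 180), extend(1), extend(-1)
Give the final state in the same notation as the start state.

begin: config: θ0=0°, θ1=0°, e=0
[1] after rotate(0, 180): config: θ0=180°, θ1=0°, e=0
[2] after extend(1): config: θ0=180°, θ1=0°, e=1
[3] after extend(-1): config: θ0=180°, θ1=0°, e=0

config: θ0=180°, θ1=0°, e=0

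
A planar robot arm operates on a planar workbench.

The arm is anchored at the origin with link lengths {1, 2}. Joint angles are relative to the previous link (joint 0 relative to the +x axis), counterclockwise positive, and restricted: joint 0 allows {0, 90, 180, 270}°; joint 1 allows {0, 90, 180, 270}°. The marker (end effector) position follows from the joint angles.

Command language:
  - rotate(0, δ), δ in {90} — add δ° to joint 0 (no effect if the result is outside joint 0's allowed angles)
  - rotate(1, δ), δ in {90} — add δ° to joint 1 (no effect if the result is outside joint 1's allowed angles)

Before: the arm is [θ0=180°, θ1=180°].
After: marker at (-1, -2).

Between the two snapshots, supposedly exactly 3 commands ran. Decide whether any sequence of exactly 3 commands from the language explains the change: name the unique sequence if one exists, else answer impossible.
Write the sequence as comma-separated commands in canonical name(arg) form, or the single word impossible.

rotate(1, 90), rotate(1, 90), rotate(1, 90)

t0: [θ0=180°, θ1=180°]
[1] after rotate(1, 90): [θ0=180°, θ1=270°]
[2] after rotate(1, 90): [θ0=180°, θ1=0°]
[3] after rotate(1, 90): [θ0=180°, θ1=90°]
no rival 3-sequence matches.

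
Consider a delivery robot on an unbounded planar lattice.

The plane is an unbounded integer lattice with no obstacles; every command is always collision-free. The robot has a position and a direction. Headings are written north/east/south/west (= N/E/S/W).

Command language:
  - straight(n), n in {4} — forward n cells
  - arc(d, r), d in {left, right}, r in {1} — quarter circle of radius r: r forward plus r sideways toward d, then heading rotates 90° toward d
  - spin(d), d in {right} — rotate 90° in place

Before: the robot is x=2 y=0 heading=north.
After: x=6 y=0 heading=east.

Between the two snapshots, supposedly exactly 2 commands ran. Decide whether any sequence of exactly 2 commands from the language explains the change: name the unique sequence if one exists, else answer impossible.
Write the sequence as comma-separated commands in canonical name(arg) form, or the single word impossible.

spin(right), straight(4)

key: order matters: swapping spin(right) and straight(4) lands elsewhere
start: x=2 y=0 heading=north
[1] after spin(right): x=2 y=0 heading=east
[2] after straight(4): x=6 y=0 heading=east
all 16 alternatives checked — unique.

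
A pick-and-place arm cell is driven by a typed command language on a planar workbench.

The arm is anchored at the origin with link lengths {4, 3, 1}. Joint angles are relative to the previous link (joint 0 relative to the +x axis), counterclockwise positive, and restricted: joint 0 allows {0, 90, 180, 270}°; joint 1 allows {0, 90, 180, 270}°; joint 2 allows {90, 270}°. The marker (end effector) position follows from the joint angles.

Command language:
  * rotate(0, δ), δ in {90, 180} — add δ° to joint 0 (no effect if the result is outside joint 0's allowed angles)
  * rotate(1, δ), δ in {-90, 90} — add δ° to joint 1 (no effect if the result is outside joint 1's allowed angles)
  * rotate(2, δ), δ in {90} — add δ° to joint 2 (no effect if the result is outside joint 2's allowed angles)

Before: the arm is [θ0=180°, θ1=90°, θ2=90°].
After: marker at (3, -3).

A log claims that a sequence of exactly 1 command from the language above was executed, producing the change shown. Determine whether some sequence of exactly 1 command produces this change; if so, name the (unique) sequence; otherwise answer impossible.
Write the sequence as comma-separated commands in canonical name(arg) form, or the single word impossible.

rotate(0, 90)

begin: [θ0=180°, θ1=90°, θ2=90°]
1. rotate(0, 90) → [θ0=270°, θ1=90°, θ2=90°]
uniquely the one of 5 1-step routes that fits.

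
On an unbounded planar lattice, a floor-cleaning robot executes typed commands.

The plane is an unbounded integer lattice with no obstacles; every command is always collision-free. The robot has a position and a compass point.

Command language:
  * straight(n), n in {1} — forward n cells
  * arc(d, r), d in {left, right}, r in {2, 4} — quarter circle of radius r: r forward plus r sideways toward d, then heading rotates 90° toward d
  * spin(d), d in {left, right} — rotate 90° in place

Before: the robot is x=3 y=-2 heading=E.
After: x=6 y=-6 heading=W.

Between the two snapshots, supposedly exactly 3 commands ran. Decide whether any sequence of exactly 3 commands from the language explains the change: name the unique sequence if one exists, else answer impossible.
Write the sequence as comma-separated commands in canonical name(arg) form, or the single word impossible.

key: order matters: swapping arc(right, 4) and straight(1) lands elsewhere
from: x=3 y=-2 heading=E
step 1 (arc(right, 4)): x=7 y=-6 heading=S
step 2 (spin(right)): x=7 y=-6 heading=W
step 3 (straight(1)): x=6 y=-6 heading=W
no rival 3-sequence matches.

arc(right, 4), spin(right), straight(1)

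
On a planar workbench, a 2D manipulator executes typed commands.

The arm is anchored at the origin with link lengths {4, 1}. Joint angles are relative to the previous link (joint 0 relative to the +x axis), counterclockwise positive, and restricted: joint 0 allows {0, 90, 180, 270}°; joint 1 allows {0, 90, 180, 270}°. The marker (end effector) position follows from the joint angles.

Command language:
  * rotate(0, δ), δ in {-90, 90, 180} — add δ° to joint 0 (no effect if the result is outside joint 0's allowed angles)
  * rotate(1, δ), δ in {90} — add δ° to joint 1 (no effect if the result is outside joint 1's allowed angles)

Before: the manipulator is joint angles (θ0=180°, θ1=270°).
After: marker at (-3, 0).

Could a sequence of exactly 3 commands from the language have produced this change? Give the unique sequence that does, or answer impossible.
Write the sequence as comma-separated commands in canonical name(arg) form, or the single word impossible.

rotate(1, 90), rotate(1, 90), rotate(1, 90)

t0: joint angles (θ0=180°, θ1=270°)
step 1 (rotate(1, 90)): joint angles (θ0=180°, θ1=0°)
step 2 (rotate(1, 90)): joint angles (θ0=180°, θ1=90°)
step 3 (rotate(1, 90)): joint angles (θ0=180°, θ1=180°)
uniquely the one of 64 3-step routes that fits.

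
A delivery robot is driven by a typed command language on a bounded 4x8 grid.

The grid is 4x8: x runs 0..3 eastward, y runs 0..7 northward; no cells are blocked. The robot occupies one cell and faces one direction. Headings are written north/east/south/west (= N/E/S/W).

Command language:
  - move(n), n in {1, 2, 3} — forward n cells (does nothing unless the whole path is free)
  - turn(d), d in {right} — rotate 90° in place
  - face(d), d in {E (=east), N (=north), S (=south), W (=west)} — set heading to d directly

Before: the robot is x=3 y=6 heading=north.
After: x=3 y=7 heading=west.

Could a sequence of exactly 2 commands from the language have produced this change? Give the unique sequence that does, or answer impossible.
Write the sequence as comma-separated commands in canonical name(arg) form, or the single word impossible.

key: cell and facing (now W) both changed — the 2 commands mix motion and turning
initial: x=3 y=6 heading=north
1. move(1) → x=3 y=7 heading=north
2. face(W) → x=3 y=7 heading=west
no other 2-command option fits: unique.

move(1), face(W)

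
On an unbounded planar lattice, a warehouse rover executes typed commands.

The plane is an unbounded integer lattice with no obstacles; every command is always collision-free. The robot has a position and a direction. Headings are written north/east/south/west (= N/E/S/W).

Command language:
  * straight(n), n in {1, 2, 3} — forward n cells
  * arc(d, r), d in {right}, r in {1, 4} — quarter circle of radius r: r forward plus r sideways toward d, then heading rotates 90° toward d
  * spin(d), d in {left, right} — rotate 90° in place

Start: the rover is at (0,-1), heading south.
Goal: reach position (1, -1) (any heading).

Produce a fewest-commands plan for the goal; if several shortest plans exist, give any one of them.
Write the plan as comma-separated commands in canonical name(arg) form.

begin: at (0,-1), heading south
[1] after spin(left): at (0,-1), heading east
[2] after straight(1): at (1,-1), heading east
minimal: 2 command(s), checked below 2.

spin(left), straight(1)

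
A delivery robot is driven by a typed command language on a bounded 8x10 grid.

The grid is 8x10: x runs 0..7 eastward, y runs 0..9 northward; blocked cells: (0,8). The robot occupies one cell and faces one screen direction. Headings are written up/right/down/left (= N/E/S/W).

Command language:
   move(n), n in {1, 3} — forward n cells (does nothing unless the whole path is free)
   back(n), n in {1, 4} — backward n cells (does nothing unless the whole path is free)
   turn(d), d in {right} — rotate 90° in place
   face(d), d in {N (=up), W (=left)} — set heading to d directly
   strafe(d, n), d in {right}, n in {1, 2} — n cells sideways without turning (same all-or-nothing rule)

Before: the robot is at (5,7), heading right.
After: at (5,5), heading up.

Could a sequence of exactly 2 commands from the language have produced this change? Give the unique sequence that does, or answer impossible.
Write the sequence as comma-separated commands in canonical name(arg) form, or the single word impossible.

key: order matters: swapping strafe(right, 2) and face(N) lands elsewhere
from: at (5,7), heading right
t=1 strafe(right, 2) ⇒ at (5,5), heading right
t=2 face(N) ⇒ at (5,5), heading up
no other 2-command option fits: unique.

strafe(right, 2), face(N)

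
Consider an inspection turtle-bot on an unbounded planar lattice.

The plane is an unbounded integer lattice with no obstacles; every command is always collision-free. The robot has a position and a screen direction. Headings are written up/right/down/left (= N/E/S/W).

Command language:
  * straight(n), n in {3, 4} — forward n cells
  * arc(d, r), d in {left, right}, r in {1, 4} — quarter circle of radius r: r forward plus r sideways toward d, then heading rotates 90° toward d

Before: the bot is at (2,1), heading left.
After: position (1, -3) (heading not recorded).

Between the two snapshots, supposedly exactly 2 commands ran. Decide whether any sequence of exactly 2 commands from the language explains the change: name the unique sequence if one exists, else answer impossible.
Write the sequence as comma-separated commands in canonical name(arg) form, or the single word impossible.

key: running straight(3) before arc(left, 1) would end elsewhere — order is forced
from: at (2,1), heading left
[1] after arc(left, 1): at (1,0), heading down
[2] after straight(3): at (1,-3), heading down
no other 2-command option fits: unique.

arc(left, 1), straight(3)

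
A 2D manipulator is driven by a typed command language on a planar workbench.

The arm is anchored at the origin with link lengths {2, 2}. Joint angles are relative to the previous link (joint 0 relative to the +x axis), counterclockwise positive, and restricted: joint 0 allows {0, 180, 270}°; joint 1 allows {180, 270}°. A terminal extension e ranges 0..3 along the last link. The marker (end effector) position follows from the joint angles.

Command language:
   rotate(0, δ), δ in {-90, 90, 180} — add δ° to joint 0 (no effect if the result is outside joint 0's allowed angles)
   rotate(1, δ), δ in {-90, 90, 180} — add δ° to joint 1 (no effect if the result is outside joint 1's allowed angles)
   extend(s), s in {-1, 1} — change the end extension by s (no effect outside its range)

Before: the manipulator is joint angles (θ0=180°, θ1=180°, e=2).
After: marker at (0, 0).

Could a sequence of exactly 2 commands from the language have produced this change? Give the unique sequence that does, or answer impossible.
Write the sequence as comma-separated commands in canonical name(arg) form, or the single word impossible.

extend(-1), extend(-1)

from: joint angles (θ0=180°, θ1=180°, e=2)
[1] after extend(-1): joint angles (θ0=180°, θ1=180°, e=1)
[2] after extend(-1): joint angles (θ0=180°, θ1=180°, e=0)
no rival 2-sequence matches.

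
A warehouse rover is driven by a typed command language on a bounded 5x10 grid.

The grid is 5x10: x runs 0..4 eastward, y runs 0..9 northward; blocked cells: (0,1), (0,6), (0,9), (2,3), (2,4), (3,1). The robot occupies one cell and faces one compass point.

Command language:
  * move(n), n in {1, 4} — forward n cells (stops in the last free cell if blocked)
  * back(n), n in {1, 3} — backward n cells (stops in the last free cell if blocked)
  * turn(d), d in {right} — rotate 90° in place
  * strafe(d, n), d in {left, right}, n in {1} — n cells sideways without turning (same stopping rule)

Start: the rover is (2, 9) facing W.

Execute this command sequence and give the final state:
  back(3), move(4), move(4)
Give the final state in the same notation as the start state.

(1, 9) facing W

start: (2, 9) facing W
step 1 (back(3)): (4, 9) facing W
step 2 (move(4)): (1, 9) facing W
step 3 (move(4)): (1, 9) facing W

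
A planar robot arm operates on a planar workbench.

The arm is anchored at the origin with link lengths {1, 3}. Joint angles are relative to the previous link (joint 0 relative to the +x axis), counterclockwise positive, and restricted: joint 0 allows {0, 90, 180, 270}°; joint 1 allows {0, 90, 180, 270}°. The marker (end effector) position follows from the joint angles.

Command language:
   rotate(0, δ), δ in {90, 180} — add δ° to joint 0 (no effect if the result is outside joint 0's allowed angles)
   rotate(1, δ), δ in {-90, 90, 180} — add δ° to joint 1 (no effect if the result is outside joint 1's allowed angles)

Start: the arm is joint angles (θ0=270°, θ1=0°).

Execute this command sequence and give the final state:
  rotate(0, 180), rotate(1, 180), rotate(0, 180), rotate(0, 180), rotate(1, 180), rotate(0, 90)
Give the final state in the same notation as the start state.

begin: joint angles (θ0=270°, θ1=0°)
step 1 (rotate(0, 180)): joint angles (θ0=90°, θ1=0°)
step 2 (rotate(1, 180)): joint angles (θ0=90°, θ1=180°)
step 3 (rotate(0, 180)): joint angles (θ0=270°, θ1=180°)
step 4 (rotate(0, 180)): joint angles (θ0=90°, θ1=180°)
step 5 (rotate(1, 180)): joint angles (θ0=90°, θ1=0°)
step 6 (rotate(0, 90)): joint angles (θ0=180°, θ1=0°)

joint angles (θ0=180°, θ1=0°)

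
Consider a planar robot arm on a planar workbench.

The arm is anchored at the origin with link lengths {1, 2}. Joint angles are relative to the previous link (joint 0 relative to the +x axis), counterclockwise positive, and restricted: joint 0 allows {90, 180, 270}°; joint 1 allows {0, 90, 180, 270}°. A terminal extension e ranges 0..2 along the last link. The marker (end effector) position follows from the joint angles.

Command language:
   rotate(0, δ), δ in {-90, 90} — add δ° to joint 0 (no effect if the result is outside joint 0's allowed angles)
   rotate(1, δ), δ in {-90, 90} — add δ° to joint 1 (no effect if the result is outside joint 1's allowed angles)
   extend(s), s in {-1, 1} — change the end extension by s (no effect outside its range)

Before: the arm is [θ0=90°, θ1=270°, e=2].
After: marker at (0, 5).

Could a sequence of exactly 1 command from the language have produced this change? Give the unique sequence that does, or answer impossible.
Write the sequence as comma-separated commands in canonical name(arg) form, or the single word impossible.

rotate(1, 90)

from: [θ0=90°, θ1=270°, e=2]
[1] after rotate(1, 90): [θ0=90°, θ1=0°, e=2]
all 6 alternatives checked — unique.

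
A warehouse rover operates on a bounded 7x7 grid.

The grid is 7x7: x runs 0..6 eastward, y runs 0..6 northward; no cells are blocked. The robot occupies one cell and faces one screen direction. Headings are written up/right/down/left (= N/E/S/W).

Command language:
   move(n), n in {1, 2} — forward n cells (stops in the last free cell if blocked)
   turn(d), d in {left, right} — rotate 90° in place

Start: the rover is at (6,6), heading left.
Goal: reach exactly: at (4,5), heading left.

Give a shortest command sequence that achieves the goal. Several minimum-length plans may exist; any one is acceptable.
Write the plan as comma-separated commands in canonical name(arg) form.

t0: at (6,6), heading left
[1] after turn(left): at (6,6), heading down
[2] after move(1): at (6,5), heading down
[3] after turn(right): at (6,5), heading left
[4] after move(2): at (4,5), heading left
minimal: 4 command(s), checked below 4.

turn(left), move(1), turn(right), move(2)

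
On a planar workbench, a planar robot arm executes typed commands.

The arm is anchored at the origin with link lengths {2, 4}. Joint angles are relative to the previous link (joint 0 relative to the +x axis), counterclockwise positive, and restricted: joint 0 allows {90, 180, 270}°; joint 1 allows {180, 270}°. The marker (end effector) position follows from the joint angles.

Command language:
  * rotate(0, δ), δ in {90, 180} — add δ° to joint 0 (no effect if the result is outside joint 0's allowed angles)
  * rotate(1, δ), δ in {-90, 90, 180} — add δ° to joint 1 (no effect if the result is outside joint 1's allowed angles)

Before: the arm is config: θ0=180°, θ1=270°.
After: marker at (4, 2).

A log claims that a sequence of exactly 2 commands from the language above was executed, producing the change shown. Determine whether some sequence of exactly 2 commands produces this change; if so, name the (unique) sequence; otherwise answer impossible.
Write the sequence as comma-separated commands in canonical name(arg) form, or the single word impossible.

rotate(0, 90), rotate(0, 180)

key: order matters: swapping rotate(0, 90) and rotate(0, 180) lands elsewhere
begin: config: θ0=180°, θ1=270°
1. rotate(0, 90) → config: θ0=270°, θ1=270°
2. rotate(0, 180) → config: θ0=90°, θ1=270°
no rival 2-sequence matches.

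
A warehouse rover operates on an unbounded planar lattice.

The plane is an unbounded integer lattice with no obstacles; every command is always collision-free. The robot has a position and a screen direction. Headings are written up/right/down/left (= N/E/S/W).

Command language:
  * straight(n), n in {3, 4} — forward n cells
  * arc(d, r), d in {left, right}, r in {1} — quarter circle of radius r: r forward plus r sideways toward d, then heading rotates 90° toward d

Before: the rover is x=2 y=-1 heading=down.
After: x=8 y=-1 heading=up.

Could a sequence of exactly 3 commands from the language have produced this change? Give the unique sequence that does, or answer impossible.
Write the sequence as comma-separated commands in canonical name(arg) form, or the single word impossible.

key: cell and facing (now N) both changed — the 3 commands mix motion and turning
initial: x=2 y=-1 heading=down
[1] after arc(left, 1): x=3 y=-2 heading=right
[2] after straight(4): x=7 y=-2 heading=right
[3] after arc(left, 1): x=8 y=-1 heading=up
no rival 3-sequence matches.

arc(left, 1), straight(4), arc(left, 1)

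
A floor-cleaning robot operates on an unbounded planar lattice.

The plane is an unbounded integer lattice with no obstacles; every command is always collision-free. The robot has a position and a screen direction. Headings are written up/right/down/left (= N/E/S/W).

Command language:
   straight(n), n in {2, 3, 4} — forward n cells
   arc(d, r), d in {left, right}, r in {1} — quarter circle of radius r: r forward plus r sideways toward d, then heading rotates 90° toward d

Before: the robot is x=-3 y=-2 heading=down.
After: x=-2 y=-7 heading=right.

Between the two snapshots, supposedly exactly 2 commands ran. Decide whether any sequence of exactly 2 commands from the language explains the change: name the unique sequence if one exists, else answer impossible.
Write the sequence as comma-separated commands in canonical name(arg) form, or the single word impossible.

key: order matters: swapping straight(4) and arc(left, 1) lands elsewhere
start: x=-3 y=-2 heading=down
[1] after straight(4): x=-3 y=-6 heading=down
[2] after arc(left, 1): x=-2 y=-7 heading=right
uniquely the one of 25 2-step routes that fits.

straight(4), arc(left, 1)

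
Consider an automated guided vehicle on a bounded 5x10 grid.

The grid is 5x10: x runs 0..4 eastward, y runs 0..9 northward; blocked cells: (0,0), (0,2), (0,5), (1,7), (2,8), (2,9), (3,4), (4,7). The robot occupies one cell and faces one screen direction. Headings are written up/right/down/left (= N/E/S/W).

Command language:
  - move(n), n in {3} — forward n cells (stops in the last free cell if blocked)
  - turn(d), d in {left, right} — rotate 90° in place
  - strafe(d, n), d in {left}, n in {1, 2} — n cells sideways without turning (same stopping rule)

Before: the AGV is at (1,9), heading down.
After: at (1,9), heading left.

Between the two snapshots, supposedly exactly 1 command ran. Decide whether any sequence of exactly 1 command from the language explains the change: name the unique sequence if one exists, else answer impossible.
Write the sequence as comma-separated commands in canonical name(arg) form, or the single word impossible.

key: parked at (1,9) the whole time — nothing moves the robot
initial: at (1,9), heading down
t=1 turn(right) ⇒ at (1,9), heading left
all 5 alternatives checked — unique.

turn(right)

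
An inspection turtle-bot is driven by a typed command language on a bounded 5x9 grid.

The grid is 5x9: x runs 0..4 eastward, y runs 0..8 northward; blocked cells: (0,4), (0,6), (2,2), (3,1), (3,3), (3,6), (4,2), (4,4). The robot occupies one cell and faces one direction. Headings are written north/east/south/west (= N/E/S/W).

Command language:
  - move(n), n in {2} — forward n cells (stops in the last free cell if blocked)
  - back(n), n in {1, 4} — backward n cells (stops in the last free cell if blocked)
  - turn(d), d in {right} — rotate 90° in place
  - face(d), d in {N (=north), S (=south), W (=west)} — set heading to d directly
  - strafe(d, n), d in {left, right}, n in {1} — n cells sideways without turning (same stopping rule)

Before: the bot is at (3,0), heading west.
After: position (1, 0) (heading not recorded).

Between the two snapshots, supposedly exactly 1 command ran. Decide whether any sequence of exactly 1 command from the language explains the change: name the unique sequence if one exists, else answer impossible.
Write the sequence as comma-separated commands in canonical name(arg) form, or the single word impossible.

move(2)

t0: at (3,0), heading west
t=1 move(2) ⇒ at (1,0), heading west
no other 1-command option fits: unique.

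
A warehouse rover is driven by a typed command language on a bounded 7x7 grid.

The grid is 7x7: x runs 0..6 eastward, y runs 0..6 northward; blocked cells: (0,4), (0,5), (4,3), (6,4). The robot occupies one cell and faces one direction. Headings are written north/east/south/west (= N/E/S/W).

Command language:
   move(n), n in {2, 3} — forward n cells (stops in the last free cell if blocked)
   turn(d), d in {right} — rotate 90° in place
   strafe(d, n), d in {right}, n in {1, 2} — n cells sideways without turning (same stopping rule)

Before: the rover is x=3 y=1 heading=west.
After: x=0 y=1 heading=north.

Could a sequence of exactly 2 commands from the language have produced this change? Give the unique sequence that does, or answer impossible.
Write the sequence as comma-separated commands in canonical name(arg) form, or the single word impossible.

move(3), turn(right)

key: cell and facing (now N) both changed — the 2 commands mix motion and turning
from: x=3 y=1 heading=west
t=1 move(3) ⇒ x=0 y=1 heading=west
t=2 turn(right) ⇒ x=0 y=1 heading=north
no other 2-command option fits: unique.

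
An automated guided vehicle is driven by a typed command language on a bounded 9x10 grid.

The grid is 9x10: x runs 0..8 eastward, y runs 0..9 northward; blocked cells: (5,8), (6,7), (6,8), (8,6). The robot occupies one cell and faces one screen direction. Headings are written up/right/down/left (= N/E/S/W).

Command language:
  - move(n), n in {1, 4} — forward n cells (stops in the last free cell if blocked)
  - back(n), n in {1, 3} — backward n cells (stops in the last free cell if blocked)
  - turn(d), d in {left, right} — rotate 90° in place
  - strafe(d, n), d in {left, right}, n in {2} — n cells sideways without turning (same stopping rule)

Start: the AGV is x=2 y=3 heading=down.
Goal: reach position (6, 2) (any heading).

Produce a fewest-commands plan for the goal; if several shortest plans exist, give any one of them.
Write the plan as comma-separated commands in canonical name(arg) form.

strafe(left, 2), strafe(left, 2), move(1)

start: x=2 y=3 heading=down
step 1 (strafe(left, 2)): x=4 y=3 heading=down
step 2 (strafe(left, 2)): x=6 y=3 heading=down
step 3 (move(1)): x=6 y=2 heading=down
nothing shorter than 3 reaches the goal.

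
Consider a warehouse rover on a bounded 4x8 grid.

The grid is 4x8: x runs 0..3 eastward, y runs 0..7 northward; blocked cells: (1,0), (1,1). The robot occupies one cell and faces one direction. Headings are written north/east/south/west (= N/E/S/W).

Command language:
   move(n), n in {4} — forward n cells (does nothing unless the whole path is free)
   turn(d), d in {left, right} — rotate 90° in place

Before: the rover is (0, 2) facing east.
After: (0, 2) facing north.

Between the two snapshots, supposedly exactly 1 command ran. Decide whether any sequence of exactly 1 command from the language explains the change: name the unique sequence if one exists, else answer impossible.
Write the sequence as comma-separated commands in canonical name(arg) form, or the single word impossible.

key: (0,2) unchanged — the single command moves nothing
from: (0, 2) facing east
step 1 (turn(left)): (0, 2) facing north
no other 1-command option fits: unique.

turn(left)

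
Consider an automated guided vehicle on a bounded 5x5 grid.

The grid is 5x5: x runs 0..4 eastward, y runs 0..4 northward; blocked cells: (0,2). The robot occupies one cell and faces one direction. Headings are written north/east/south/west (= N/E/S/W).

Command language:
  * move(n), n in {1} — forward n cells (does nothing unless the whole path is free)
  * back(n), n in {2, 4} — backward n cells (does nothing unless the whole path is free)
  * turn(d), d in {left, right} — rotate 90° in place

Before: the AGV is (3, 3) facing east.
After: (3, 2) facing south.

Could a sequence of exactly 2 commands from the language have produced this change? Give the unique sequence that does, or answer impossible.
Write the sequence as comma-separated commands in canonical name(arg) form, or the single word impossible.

key: order matters: swapping turn(right) and move(1) lands elsewhere
begin: (3, 3) facing east
step 1 (turn(right)): (3, 3) facing south
step 2 (move(1)): (3, 2) facing south
all 25 alternatives checked — unique.

turn(right), move(1)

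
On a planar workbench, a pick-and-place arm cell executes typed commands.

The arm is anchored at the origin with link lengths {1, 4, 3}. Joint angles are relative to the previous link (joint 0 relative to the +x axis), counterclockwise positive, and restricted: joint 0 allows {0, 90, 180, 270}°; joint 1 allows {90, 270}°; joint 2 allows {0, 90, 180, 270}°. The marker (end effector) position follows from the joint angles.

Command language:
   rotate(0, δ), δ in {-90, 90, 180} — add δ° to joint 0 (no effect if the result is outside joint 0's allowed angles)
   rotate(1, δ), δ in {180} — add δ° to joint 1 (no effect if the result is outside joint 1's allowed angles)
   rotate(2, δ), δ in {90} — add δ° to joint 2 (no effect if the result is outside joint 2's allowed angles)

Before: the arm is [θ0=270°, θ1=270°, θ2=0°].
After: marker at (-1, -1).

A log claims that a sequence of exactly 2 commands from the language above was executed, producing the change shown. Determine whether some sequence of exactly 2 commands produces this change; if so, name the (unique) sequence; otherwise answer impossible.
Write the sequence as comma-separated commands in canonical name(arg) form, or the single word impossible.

from: [θ0=270°, θ1=270°, θ2=0°]
[1] after rotate(2, 90): [θ0=270°, θ1=270°, θ2=90°]
[2] after rotate(2, 90): [θ0=270°, θ1=270°, θ2=180°]
uniquely the one of 25 2-step routes that fits.

rotate(2, 90), rotate(2, 90)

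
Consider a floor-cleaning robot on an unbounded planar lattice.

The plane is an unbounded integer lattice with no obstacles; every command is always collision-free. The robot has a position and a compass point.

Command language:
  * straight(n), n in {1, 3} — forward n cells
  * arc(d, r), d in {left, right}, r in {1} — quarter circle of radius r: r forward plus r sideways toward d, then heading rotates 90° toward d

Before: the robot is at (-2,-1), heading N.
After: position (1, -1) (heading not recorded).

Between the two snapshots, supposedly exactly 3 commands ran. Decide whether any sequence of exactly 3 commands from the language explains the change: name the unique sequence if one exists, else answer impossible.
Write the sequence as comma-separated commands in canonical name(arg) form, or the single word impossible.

arc(right, 1), straight(1), arc(right, 1)

initial: at (-2,-1), heading N
1. arc(right, 1) → at (-1,0), heading E
2. straight(1) → at (0,0), heading E
3. arc(right, 1) → at (1,-1), heading S
no rival 3-sequence matches.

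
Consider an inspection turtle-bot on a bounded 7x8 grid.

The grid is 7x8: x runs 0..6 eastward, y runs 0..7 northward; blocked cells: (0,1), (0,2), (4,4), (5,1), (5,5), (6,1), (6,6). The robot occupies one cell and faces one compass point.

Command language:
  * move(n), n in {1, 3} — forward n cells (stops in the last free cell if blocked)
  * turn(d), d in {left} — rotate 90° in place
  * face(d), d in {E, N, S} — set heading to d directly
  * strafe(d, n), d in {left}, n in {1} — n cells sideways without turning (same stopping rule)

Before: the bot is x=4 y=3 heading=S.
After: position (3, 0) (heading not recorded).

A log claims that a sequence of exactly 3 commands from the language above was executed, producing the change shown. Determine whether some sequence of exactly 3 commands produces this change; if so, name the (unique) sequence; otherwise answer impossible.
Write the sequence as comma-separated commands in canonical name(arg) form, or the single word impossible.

key: order matters: swapping move(3) and strafe(left, 1) lands elsewhere
from: x=4 y=3 heading=S
t=1 move(3) ⇒ x=4 y=0 heading=S
t=2 face(N) ⇒ x=4 y=0 heading=N
t=3 strafe(left, 1) ⇒ x=3 y=0 heading=N
all 343 alternatives checked — unique.

move(3), face(N), strafe(left, 1)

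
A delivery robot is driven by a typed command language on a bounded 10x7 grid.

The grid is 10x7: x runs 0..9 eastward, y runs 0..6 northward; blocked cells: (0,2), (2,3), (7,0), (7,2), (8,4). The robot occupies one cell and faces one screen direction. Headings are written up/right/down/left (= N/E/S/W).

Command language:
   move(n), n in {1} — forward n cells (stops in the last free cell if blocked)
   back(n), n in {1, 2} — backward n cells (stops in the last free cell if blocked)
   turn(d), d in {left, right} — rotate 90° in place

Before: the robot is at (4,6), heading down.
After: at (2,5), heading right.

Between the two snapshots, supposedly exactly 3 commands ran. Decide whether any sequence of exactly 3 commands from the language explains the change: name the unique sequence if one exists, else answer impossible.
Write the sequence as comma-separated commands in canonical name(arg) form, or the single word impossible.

key: running back(2) before move(1) would end elsewhere — order is forced
initial: at (4,6), heading down
step 1 (move(1)): at (4,5), heading down
step 2 (turn(left)): at (4,5), heading right
step 3 (back(2)): at (2,5), heading right
no rival 3-sequence matches.

move(1), turn(left), back(2)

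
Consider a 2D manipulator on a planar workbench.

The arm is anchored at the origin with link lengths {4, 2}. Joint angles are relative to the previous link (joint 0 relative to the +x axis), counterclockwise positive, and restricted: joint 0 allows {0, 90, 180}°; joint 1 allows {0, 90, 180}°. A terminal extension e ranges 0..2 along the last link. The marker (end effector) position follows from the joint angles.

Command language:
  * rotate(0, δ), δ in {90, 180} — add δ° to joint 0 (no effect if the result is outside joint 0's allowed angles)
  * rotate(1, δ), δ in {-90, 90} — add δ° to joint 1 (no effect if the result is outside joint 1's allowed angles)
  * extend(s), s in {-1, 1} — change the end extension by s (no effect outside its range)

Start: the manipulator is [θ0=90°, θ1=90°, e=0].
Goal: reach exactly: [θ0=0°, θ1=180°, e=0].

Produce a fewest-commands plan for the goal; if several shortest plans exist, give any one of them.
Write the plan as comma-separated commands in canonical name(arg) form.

rotate(0, 90), rotate(0, 180), rotate(1, 90)

start: [θ0=90°, θ1=90°, e=0]
t=1 rotate(0, 90) ⇒ [θ0=180°, θ1=90°, e=0]
t=2 rotate(0, 180) ⇒ [θ0=0°, θ1=90°, e=0]
t=3 rotate(1, 90) ⇒ [θ0=0°, θ1=180°, e=0]
shorter routes all fall short; 3 is best.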